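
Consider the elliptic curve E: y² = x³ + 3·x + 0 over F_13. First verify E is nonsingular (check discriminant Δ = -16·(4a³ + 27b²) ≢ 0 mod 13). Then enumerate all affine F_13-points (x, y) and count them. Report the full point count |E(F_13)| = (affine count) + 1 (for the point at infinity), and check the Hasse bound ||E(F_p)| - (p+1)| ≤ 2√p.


Affine points = {(0, 0), (1, 2), (1, 11), (2, 1), (2, 12), (3, 6), (3, 7), (5, 6), (5, 7), (6, 0), (7, 0), (8, 4), (8, 9), (10, 4), (10, 9), (11, 5), (11, 8), (12, 3), (12, 10)}; affine count = 19; |E(F_13)| = 20.

Discriminant check: Δ ∝ 4a³ + 27b² = 4·3³ + 27·0² = 4·27 + 27·0 ≡ 4 (mod 13). Nonzero ⇒ E is nonsingular.
For each x ∈ F_13, compute rhs = x³ + 3·x + 0 mod 13, then count y ∈ F_13 with y² ≡ rhs.
  x = 0: rhs = 0, matching y values: 0 (1 points).
  x = 1: rhs = 4, matching y values: 2, 11 (2 points).
  x = 2: rhs = 1, matching y values: 1, 12 (2 points).
  x = 3: rhs = 10, matching y values: 6, 7 (2 points).
  x = 4: rhs = 11, matching y values: none (0 points).
  x = 5: rhs = 10, matching y values: 6, 7 (2 points).
  x = 6: rhs = 0, matching y values: 0 (1 points).
  x = 7: rhs = 0, matching y values: 0 (1 points).
  x = 8: rhs = 3, matching y values: 4, 9 (2 points).
  x = 9: rhs = 2, matching y values: none (0 points).
  x = 10: rhs = 3, matching y values: 4, 9 (2 points).
  x = 11: rhs = 12, matching y values: 5, 8 (2 points).
  x = 12: rhs = 9, matching y values: 3, 10 (2 points).
Total affine count: 19.
Full point count |E(F_13)| = 19 + 1 = 20.
Hasse bound: |20 − (13+1)| = |6| = 6 ≤ 2√13 ≈ 7.2111 ✓.


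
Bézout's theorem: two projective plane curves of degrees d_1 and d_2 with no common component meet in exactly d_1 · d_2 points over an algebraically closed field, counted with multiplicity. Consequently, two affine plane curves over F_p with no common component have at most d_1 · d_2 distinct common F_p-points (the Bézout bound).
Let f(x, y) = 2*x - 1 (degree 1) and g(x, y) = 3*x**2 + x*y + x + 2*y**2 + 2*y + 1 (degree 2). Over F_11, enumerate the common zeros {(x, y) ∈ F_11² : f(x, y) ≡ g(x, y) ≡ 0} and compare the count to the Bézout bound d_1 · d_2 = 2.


Common zeros: ∅; count = 0; Bézout bound = 2.

deg(f) = 1, deg(g) = 2, so Bézout bound = 2.
Scan x ∈ F_11. For each x, list the y ∈ F_11 with f(x, y) ≡ 0 and those with g(x, y) ≡ 0 (mod 11); the common zeros in that column are the intersection.
  x = 0: f ≡ 0 at y ∈ ∅; g ≡ 0 at y ∈ ∅; common: ∅.
  x = 1: f ≡ 0 at y ∈ ∅; g ≡ 0 at y ∈ ∅; common: ∅.
  x = 2: f ≡ 0 at y ∈ ∅; g ≡ 0 at y ∈ ∅; common: ∅.
  x = 3: f ≡ 0 at y ∈ ∅; g ≡ 0 at y ∈ ∅; common: ∅.
  x = 4: f ≡ 0 at y ∈ ∅; g ≡ 0 at y ∈ ∅; common: ∅.
  x = 5: f ≡ 0 at y ∈ ∅; g ≡ 0 at y ∈ ∅; common: ∅.
  x = 6: f ≡ 0 at y ∈ {0, 1, 2, 3, 4, 5, 6, 7, 8, 9, 10}; g ≡ 0 at y ∈ ∅; common: ∅.
  x = 7: f ≡ 0 at y ∈ ∅; g ≡ 0 at y ∈ ∅; common: ∅.
  x = 8: f ≡ 0 at y ∈ ∅; g ≡ 0 at y ∈ ∅; common: ∅.
  x = 9: f ≡ 0 at y ∈ ∅; g ≡ 0 at y ∈ {0}; common: ∅.
  x = 10: f ≡ 0 at y ∈ ∅; g ≡ 0 at y ∈ ∅; common: ∅.
Collecting: common zeros = ∅, so the count is 0.
Comparison with the Bézout bound: 0 ≤ 2 = deg(f)·deg(g), as expected for curves with no common component (the affine F_11-count falls short of the bound because intersections may lie at infinity, over extension fields, or carry multiplicity).


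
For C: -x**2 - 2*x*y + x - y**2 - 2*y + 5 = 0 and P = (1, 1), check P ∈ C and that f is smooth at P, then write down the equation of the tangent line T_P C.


Tangent line at P: -3*x - 6*y + 9 = 0.

Step 1: f(1, 1) = 0, so P lies on C.
Step 2: partial derivatives
  f_x(x, y) = -2*x - 2*y + 1, f_y(x, y) = -2*x - 2*y - 2.
  f_x(P) = -3, f_y(P) = -6 (gradient nonzero, so P is smooth).
Step 3: tangent line at P: -3·(x − 1) + -6·(y − 1) = 0.
Expanding: -3*x - 6*y + 9 = 0.


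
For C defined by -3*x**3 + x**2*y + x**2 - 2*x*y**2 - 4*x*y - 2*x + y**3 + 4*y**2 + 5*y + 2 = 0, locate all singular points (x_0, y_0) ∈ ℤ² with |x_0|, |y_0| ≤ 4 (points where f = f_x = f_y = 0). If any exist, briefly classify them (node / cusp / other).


Singular points: {(0, -1)}; classification: cusp.

Compute partial derivatives:
  f_x = -9*x**2 + 2*x*y + 2*x - 2*y**2 - 4*y - 2.
  f_y = x**2 - 4*x*y - 4*x + 3*y**2 + 8*y + 5.
Scan x_0 ∈ {−4, ..., 4}. For each x_0, f_y(x_0, y) is a polynomial in y; find its integer roots y ∈ {−4, ..., 4}, then test f_x and f at those candidates.
  x = -4: f_y(-4, y) = 3*y**2 + 24*y + 37; no integer root y with |y| ≤ 4.
  x = -3: f_y(-3, y) = 3*y**2 + 20*y + 26; no integer root y with |y| ≤ 4.
  x = -2: f_y(-2, y) = 3*y**2 + 16*y + 17; no integer root y with |y| ≤ 4.
  x = -1: f_y(-1, y) = 3*y**2 + 12*y + 10; no integer root y with |y| ≤ 4.
  x = 0: f_y(0, y) = 3*y**2 + 8*y + 5; vanishes at y ∈ {-1}. (0, -1): f_x = 0, f = 0 — SINGULAR.
  x = 1: f_y(1, y) = 3*y**2 + 4*y + 2; no integer root y with |y| ≤ 4.
  x = 2: f_y(2, y) = 3*y**2 + 1; no integer root y with |y| ≤ 4.
  x = 3: f_y(3, y) = 3*y**2 - 4*y + 2; no integer root y with |y| ≤ 4.
  x = 4: f_y(4, y) = 3*y**2 - 8*y + 5; vanishes at y ∈ {1}. (4, 1): f_x = -136 ≠ 0.
Only singular point on the grid: (0, -1).
Classify: substitute x = 0 + u, y = -1 + v and expand: f = -3*u**3 + u**2*v - 2*u*v**2 + v**3 + v**2.
No constant or linear terms (consistent with a singular point). Quadratic part: v**2. Cubic part: -3*u**3 + u**2*v - 2*u*v**2 + v**3.
The quadratic part v**2 is a perfect square, so there is a single (double) tangent line v = 0, i.e. y = -1. Restricting the cubic part to that line (v = 0) leaves -3*u**3 ≠ 0, so f is not divisible by v and the branch is v² ≈ 3*u**3 to lowest order — this is a cusp.
Classification: cusp.


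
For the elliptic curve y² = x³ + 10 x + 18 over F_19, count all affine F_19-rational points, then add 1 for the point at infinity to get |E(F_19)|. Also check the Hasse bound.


Affine points = {(6, 3), (6, 16), (9, 1), (9, 18), (10, 4), (10, 15), (12, 2), (12, 17), (15, 3), (15, 16), (17, 3), (17, 16), (18, 8), (18, 11)}; affine count = 14; |E(F_19)| = 15.

Discriminant check: Δ ∝ 4a³ + 27b² = 4·10³ + 27·18² = 4·1000 + 27·324 ≡ 18 (mod 19). Nonzero ⇒ E is nonsingular.
For each x ∈ F_19, compute rhs = x³ + 10·x + 18 mod 19, then count y ∈ F_19 with y² ≡ rhs.
  x = 0: rhs = 18, matching y values: none (0 points).
  x = 1: rhs = 10, matching y values: none (0 points).
  x = 2: rhs = 8, matching y values: none (0 points).
  x = 3: rhs = 18, matching y values: none (0 points).
  x = 4: rhs = 8, matching y values: none (0 points).
  x = 5: rhs = 3, matching y values: none (0 points).
  x = 6: rhs = 9, matching y values: 3, 16 (2 points).
  x = 7: rhs = 13, matching y values: none (0 points).
  x = 8: rhs = 2, matching y values: none (0 points).
  x = 9: rhs = 1, matching y values: 1, 18 (2 points).
  x = 10: rhs = 16, matching y values: 4, 15 (2 points).
  x = 11: rhs = 15, matching y values: none (0 points).
  x = 12: rhs = 4, matching y values: 2, 17 (2 points).
  x = 13: rhs = 8, matching y values: none (0 points).
  x = 14: rhs = 14, matching y values: none (0 points).
  x = 15: rhs = 9, matching y values: 3, 16 (2 points).
  x = 16: rhs = 18, matching y values: none (0 points).
  x = 17: rhs = 9, matching y values: 3, 16 (2 points).
  x = 18: rhs = 7, matching y values: 8, 11 (2 points).
Total affine count: 14.
Full point count |E(F_19)| = 14 + 1 = 15.
Hasse bound: |15 − (19+1)| = |-5| = 5 ≤ 2√19 ≈ 8.7178 ✓.


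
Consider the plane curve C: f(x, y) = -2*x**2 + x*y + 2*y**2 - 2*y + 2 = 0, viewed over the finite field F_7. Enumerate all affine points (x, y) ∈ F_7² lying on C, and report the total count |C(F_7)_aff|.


Affine F_7-points: {(0, 3), (0, 5), (1, 0), (1, 4), (5, 3), (5, 6), (6, 0), (6, 5)}; count = 8.

For each of the 49 pairs (x, y) ∈ F_7², evaluate f(x, y) mod 7. Record the zeros.
  x = 0: [0↦2, 1↦2, 2↦6, 3↦0, 4↦5, 5↦0, 6↦6]  zeros at y ∈ {3, 5}
  x = 1: [0↦0, 1↦1, 2↦6, 3↦1, 4↦0, 5↦3, 6↦3]  zeros at y ∈ {0, 4}
  x = 2: [0↦1, 1↦3, 2↦2, 3↦5, 4↦5, 5↦2, 6↦3]  zeros at y ∈ ∅
  x = 3: [0↦5, 1↦1, 2↦1, 3↦5, 4↦6, 5↦4, 6↦6]  zeros at y ∈ ∅
  x = 4: [0↦5, 1↦2, 2↦3, 3↦1, 4↦3, 5↦2, 6↦5]  zeros at y ∈ ∅
  x = 5: [0↦1, 1↦6, 2↦1, 3↦0, 4↦3, 5↦3, 6↦0]  zeros at y ∈ {3, 6}
  x = 6: [0↦0, 1↦6, 2↦2, 3↦2, 4↦6, 5↦0, 6↦5]  zeros at y ∈ {0, 5}
Collecting zeros: affine points = {(0, 3), (0, 5), (1, 0), (1, 4), (5, 3), (5, 6), (6, 0), (6, 5)}.
Total count |C(F_7)_aff| = 8.


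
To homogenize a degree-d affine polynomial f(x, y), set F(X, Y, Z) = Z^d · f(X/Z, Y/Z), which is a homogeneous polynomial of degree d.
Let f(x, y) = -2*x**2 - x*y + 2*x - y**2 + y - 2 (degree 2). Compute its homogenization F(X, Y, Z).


F(X, Y, Z) = -2*X**2 - X*Y + 2*X*Z - Y**2 + Y*Z - 2*Z**2

deg(f) = 2.
Substitute x = X/Z, y = Y/Z into f, then multiply by Z^2.
  monomial -2·x^2·y^0 ↦ -2·X^2·Y^0·Z^0.
  monomial -1·x^1·y^1 ↦ -1·X^1·Y^1·Z^0.
  monomial 2·x^1·y^0 ↦ 2·X^1·Y^0·Z^1.
  monomial -1·x^0·y^2 ↦ -1·X^0·Y^2·Z^0.
  monomial 1·x^0·y^1 ↦ 1·X^0·Y^1·Z^1.
  monomial -2·x^0·y^0 ↦ -2·X^0·Y^0·Z^2.
Collecting: F(X, Y, Z) = -2*X**2 - X*Y + 2*X*Z - Y**2 + Y*Z - 2*Z**2.


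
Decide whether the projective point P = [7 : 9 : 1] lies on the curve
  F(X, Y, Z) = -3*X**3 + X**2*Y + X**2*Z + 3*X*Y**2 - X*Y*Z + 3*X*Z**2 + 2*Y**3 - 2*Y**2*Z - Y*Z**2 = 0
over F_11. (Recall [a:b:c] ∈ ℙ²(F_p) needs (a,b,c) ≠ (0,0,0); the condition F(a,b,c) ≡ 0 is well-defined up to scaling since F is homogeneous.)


F(7,9,1) ≡ 9 (mod 11); P is NOT on the curve.

Evaluate F(7, 9, 1) term-by-term (mod 11).
  -3*X**3 ↦ -3·343·1·1 = -1029
  X**2*Y ↦ 1·49·9·1 = 441
  X**2*Z ↦ 1·49·1·1 = 49
  3*X*Y**2 ↦ 3·7·81·1 = 1701
  -X*Y*Z ↦ -1·7·9·1 = -63
  3*X*Z**2 ↦ 3·7·1·1 = 21
  2*Y**3 ↦ 2·1·729·1 = 1458
  -2*Y**2*Z ↦ -2·1·81·1 = -162
  -Y*Z**2 ↦ -1·1·9·1 = -9
Sum: F(7, 9, 1) = (-1029) + (441) + (49) + (1701) + (-63) + (21) + (1458) + (-162) + (-9) = 2407.
Reducing mod 11: 2407 ≡ 9 (mod 11).
Since F(a, b, c) ≡ 9 ≠ 0 (mod 11), P does NOT lie on the curve.


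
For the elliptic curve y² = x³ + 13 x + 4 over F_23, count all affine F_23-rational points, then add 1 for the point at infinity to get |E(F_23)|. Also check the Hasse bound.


Affine points = {(0, 2), (0, 21), (1, 8), (1, 15), (3, 1), (3, 22), (7, 1), (7, 22), (11, 11), (11, 12), (12, 5), (12, 18), (13, 1), (13, 22), (14, 3), (14, 20), (15, 3), (15, 20), (17, 3), (17, 20), (19, 7), (19, 16), (21, 4), (21, 19), (22, 6), (22, 17)}; affine count = 26; |E(F_23)| = 27.

Discriminant check: Δ ∝ 4a³ + 27b² = 4·13³ + 27·4² = 4·2197 + 27·16 ≡ 20 (mod 23). Nonzero ⇒ E is nonsingular.
For each x ∈ F_23, compute rhs = x³ + 13·x + 4 mod 23, then count y ∈ F_23 with y² ≡ rhs.
  x = 0: rhs = 4, matching y values: 2, 21 (2 points).
  x = 1: rhs = 18, matching y values: 8, 15 (2 points).
  x = 2: rhs = 15, matching y values: none (0 points).
  x = 3: rhs = 1, matching y values: 1, 22 (2 points).
  x = 4: rhs = 5, matching y values: none (0 points).
  x = 5: rhs = 10, matching y values: none (0 points).
  x = 6: rhs = 22, matching y values: none (0 points).
  x = 7: rhs = 1, matching y values: 1, 22 (2 points).
  x = 8: rhs = 22, matching y values: none (0 points).
  x = 9: rhs = 22, matching y values: none (0 points).
  x = 10: rhs = 7, matching y values: none (0 points).
  x = 11: rhs = 6, matching y values: 11, 12 (2 points).
  x = 12: rhs = 2, matching y values: 5, 18 (2 points).
  x = 13: rhs = 1, matching y values: 1, 22 (2 points).
  x = 14: rhs = 9, matching y values: 3, 20 (2 points).
  x = 15: rhs = 9, matching y values: 3, 20 (2 points).
  x = 16: rhs = 7, matching y values: none (0 points).
  x = 17: rhs = 9, matching y values: 3, 20 (2 points).
  x = 18: rhs = 21, matching y values: none (0 points).
  x = 19: rhs = 3, matching y values: 7, 16 (2 points).
  x = 20: rhs = 7, matching y values: none (0 points).
  x = 21: rhs = 16, matching y values: 4, 19 (2 points).
  x = 22: rhs = 13, matching y values: 6, 17 (2 points).
Total affine count: 26.
Full point count |E(F_23)| = 26 + 1 = 27.
Hasse bound: |27 − (23+1)| = |3| = 3 ≤ 2√23 ≈ 9.5917 ✓.


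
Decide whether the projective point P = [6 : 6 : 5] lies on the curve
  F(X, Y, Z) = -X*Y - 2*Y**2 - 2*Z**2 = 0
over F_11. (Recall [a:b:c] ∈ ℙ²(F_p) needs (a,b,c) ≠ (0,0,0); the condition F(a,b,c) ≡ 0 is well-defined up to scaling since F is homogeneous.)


F(6,6,5) ≡ 7 (mod 11); P is NOT on the curve.

Evaluate F(6, 6, 5) term-by-term (mod 11).
  -X*Y ↦ -1·6·6·1 = -36
  -2*Y**2 ↦ -2·1·36·1 = -72
  -2*Z**2 ↦ -2·1·1·25 = -50
Sum: F(6, 6, 5) = (-36) + (-72) + (-50) = -158.
Reducing mod 11: -158 ≡ 7 (mod 11).
Since F(a, b, c) ≡ 7 ≠ 0 (mod 11), P does NOT lie on the curve.


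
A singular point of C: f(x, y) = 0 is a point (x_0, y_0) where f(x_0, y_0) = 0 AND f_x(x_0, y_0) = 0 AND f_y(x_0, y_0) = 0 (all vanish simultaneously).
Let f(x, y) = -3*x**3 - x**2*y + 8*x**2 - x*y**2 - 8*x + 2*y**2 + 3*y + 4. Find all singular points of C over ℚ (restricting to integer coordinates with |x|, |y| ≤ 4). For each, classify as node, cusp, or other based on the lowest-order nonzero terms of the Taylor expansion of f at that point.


Singular points: {(1, -1)}; classification: cusp.

Compute partial derivatives:
  f_x = -9*x**2 - 2*x*y + 16*x - y**2 - 8.
  f_y = -x**2 - 2*x*y + 4*y + 3.
Scan x_0 ∈ {−4, ..., 4}. For each x_0, f_y(x_0, y) is a polynomial in y; find its integer roots y ∈ {−4, ..., 4}, then test f_x and f at those candidates.
  x = -4: f_y(-4, y) = 12*y - 13; no integer root y with |y| ≤ 4.
  x = -3: f_y(-3, y) = 10*y - 6; no integer root y with |y| ≤ 4.
  x = -2: f_y(-2, y) = 8*y - 1; no integer root y with |y| ≤ 4.
  x = -1: f_y(-1, y) = 6*y + 2; no integer root y with |y| ≤ 4.
  x = 0: f_y(0, y) = 4*y + 3; no integer root y with |y| ≤ 4.
  x = 1: f_y(1, y) = 2*y + 2; vanishes at y ∈ {-1}. (1, -1): f_x = 0, f = 0 — SINGULAR.
  x = 2: f_y(2, y) = -1; no integer root y with |y| ≤ 4.
  x = 3: f_y(3, y) = -2*y - 6; vanishes at y ∈ {-3}. (3, -3): f_x = -32 ≠ 0.
  x = 4: f_y(4, y) = -4*y - 13; no integer root y with |y| ≤ 4.
Only singular point on the grid: (1, -1).
Classify: substitute x = 1 + u, y = -1 + v and expand: f = -3*u**3 - u**2*v - u*v**2 + v**2.
No constant or linear terms (consistent with a singular point). Quadratic part: v**2. Cubic part: -3*u**3 - u**2*v - u*v**2.
The quadratic part v**2 is a perfect square, so there is a single (double) tangent line v = 0, i.e. y = -1. Restricting the cubic part to that line (v = 0) leaves -3*u**3 ≠ 0, so f is not divisible by v and the branch is v² ≈ 3*u**3 to lowest order — this is a cusp.
Classification: cusp.


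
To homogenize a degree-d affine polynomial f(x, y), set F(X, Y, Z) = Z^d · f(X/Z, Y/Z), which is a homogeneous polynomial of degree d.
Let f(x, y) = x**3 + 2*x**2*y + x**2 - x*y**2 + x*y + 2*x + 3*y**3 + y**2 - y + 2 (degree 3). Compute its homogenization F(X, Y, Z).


F(X, Y, Z) = X**3 + 2*X**2*Y + X**2*Z - X*Y**2 + X*Y*Z + 2*X*Z**2 + 3*Y**3 + Y**2*Z - Y*Z**2 + 2*Z**3

deg(f) = 3.
Substitute x = X/Z, y = Y/Z into f, then multiply by Z^3.
  monomial 1·x^3·y^0 ↦ 1·X^3·Y^0·Z^0.
  monomial 2·x^2·y^1 ↦ 2·X^2·Y^1·Z^0.
  monomial 1·x^2·y^0 ↦ 1·X^2·Y^0·Z^1.
  monomial -1·x^1·y^2 ↦ -1·X^1·Y^2·Z^0.
  monomial 1·x^1·y^1 ↦ 1·X^1·Y^1·Z^1.
  monomial 2·x^1·y^0 ↦ 2·X^1·Y^0·Z^2.
  monomial 3·x^0·y^3 ↦ 3·X^0·Y^3·Z^0.
  monomial 1·x^0·y^2 ↦ 1·X^0·Y^2·Z^1.
  monomial -1·x^0·y^1 ↦ -1·X^0·Y^1·Z^2.
  monomial 2·x^0·y^0 ↦ 2·X^0·Y^0·Z^3.
Collecting: F(X, Y, Z) = X**3 + 2*X**2*Y + X**2*Z - X*Y**2 + X*Y*Z + 2*X*Z**2 + 3*Y**3 + Y**2*Z - Y*Z**2 + 2*Z**3.


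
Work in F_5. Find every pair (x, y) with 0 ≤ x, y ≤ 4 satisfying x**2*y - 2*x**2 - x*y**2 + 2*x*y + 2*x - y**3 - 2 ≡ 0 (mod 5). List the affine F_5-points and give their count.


Affine F_5-points: {(0, 2), (1, 4), (2, 4)}; count = 3.

For each of the 25 pairs (x, y) ∈ F_5², evaluate f(x, y) mod 5. Record the zeros.
  x = 0: [0↦3, 1↦2, 2↦0, 3↦1, 4↦4]  zeros at y ∈ {2}
  x = 1: [0↦3, 1↦4, 2↦2, 3↦1, 4↦0]  zeros at y ∈ {4}
  x = 2: [0↦4, 1↦4, 2↦4, 3↦3, 4↦0]  zeros at y ∈ {4}
  x = 3: [0↦1, 1↦2, 2↦1, 3↦2, 4↦4]  zeros at y ∈ ∅
  x = 4: [0↦4, 1↦3, 2↦3, 3↦3, 4↦2]  zeros at y ∈ ∅
Collecting zeros: affine points = {(0, 2), (1, 4), (2, 4)}.
Total count |C(F_5)_aff| = 3.


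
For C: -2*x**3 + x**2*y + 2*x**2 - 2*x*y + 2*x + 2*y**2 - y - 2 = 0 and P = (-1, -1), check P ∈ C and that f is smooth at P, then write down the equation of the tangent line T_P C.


Tangent line at P: -4*x - 2*y - 6 = 0.

Step 1: f(-1, -1) = 0, so P lies on C.
Step 2: partial derivatives
  f_x(x, y) = -6*x**2 + 2*x*y + 4*x - 2*y + 2, f_y(x, y) = x**2 - 2*x + 4*y - 1.
  f_x(P) = -4, f_y(P) = -2 (gradient nonzero, so P is smooth).
Step 3: tangent line at P: -4·(x − -1) + -2·(y − -1) = 0.
Expanding: -4*x - 2*y - 6 = 0.


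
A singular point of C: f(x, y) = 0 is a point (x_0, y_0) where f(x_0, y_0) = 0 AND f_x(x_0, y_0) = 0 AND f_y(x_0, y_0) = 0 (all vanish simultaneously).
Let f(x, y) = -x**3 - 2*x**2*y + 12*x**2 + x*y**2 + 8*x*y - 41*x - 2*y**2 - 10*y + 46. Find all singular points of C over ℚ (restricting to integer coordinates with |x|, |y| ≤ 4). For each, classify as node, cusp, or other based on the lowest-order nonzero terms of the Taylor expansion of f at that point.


Singular points: {(3, 2)}; classification: node.

Compute partial derivatives:
  f_x = -3*x**2 - 4*x*y + 24*x + y**2 + 8*y - 41.
  f_y = -2*x**2 + 2*x*y + 8*x - 4*y - 10.
Scan x_0 ∈ {−4, ..., 4}. For each x_0, f_y(x_0, y) is a polynomial in y; find its integer roots y ∈ {−4, ..., 4}, then test f_x and f at those candidates.
  x = -4: f_y(-4, y) = -12*y - 74; no integer root y with |y| ≤ 4.
  x = -3: f_y(-3, y) = -10*y - 52; no integer root y with |y| ≤ 4.
  x = -2: f_y(-2, y) = -8*y - 34; no integer root y with |y| ≤ 4.
  x = -1: f_y(-1, y) = -6*y - 20; no integer root y with |y| ≤ 4.
  x = 0: f_y(0, y) = -4*y - 10; no integer root y with |y| ≤ 4.
  x = 1: f_y(1, y) = -2*y - 4; vanishes at y ∈ {-2}. (1, -2): f_x = -24 ≠ 0.
  x = 2: f_y(2, y) = -2; no integer root y with |y| ≤ 4.
  x = 3: f_y(3, y) = 2*y - 4; vanishes at y ∈ {2}. (3, 2): f_x = 0, f = 0 — SINGULAR.
  x = 4: f_y(4, y) = 4*y - 10; no integer root y with |y| ≤ 4.
Only singular point on the grid: (3, 2).
Classify: substitute x = 3 + u, y = 2 + v and expand: f = -u**3 - 2*u**2*v - u**2 + u*v**2 + v**2.
No constant or linear terms (consistent with a singular point). Quadratic part: -u**2 + v**2. Cubic part: -u**3 - 2*u**2*v + u*v**2.
The quadratic part v**2 - u**2 = (v − u)(v + u) splits into two distinct linear factors, so there are two distinct tangent lines y − 2 = ±(x − 3) — this is a node (ordinary double point).
Classification: node.


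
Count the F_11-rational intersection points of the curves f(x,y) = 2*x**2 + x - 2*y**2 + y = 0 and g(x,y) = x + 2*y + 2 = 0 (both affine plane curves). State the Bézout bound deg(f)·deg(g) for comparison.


Common zeros: {(2, 9), (10, 5)}; count = 2; Bézout bound = 2.

deg(f) = 2, deg(g) = 1, so Bézout bound = 2.
Scan x ∈ F_11. For each x, list the y ∈ F_11 with f(x, y) ≡ 0 and those with g(x, y) ≡ 0 (mod 11); the common zeros in that column are the intersection.
  x = 0: f ≡ 0 at y ∈ {0, 6}; g ≡ 0 at y ∈ {10}; common: ∅.
  x = 1: f ≡ 0 at y ∈ {7, 10}; g ≡ 0 at y ∈ {4}; common: ∅.
  x = 2: f ≡ 0 at y ∈ {8, 9}; g ≡ 0 at y ∈ {9}; common: {9}.
  x = 3: f ≡ 0 at y ∈ {8, 9}; g ≡ 0 at y ∈ {3}; common: ∅.
  x = 4: f ≡ 0 at y ∈ {7, 10}; g ≡ 0 at y ∈ {8}; common: ∅.
  x = 5: f ≡ 0 at y ∈ {0, 6}; g ≡ 0 at y ∈ {2}; common: ∅.
  x = 6: f ≡ 0 at y ∈ {1, 5}; g ≡ 0 at y ∈ {7}; common: ∅.
  x = 7: f ≡ 0 at y ∈ {2, 4}; g ≡ 0 at y ∈ {1}; common: ∅.
  x = 8: f ≡ 0 at y ∈ {3}; g ≡ 0 at y ∈ {6}; common: ∅.
  x = 9: f ≡ 0 at y ∈ {2, 4}; g ≡ 0 at y ∈ {0}; common: ∅.
  x = 10: f ≡ 0 at y ∈ {1, 5}; g ≡ 0 at y ∈ {5}; common: {5}.
Collecting: common zeros = {(2, 9), (10, 5)}, so the count is 2.
Comparison with the Bézout bound: 2 ≤ 2 = deg(f)·deg(g), as expected for curves with no common component (the bound is attained).


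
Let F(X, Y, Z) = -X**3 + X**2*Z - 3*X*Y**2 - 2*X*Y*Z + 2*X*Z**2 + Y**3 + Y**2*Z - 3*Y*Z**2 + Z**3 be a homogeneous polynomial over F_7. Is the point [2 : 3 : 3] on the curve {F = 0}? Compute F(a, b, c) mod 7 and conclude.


F(2,3,3) ≡ 6 (mod 7); P is NOT on the curve.

Evaluate F(2, 3, 3) term-by-term (mod 7).
  -X**3 ↦ -1·8·1·1 = -8
  X**2*Z ↦ 1·4·1·3 = 12
  -3*X*Y**2 ↦ -3·2·9·1 = -54
  -2*X*Y*Z ↦ -2·2·3·3 = -36
  2*X*Z**2 ↦ 2·2·1·9 = 36
  Y**3 ↦ 1·1·27·1 = 27
  Y**2*Z ↦ 1·1·9·3 = 27
  -3*Y*Z**2 ↦ -3·1·3·9 = -81
  Z**3 ↦ 1·1·1·27 = 27
Sum: F(2, 3, 3) = (-8) + (12) + (-54) + (-36) + (36) + (27) + (27) + (-81) + (27) = -50.
Reducing mod 7: -50 ≡ 6 (mod 7).
Since F(a, b, c) ≡ 6 ≠ 0 (mod 7), P does NOT lie on the curve.


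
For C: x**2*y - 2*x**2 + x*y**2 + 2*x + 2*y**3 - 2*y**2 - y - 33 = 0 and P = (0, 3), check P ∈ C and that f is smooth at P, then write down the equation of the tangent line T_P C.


Tangent line at P: 11*x + 41*y - 123 = 0.

Step 1: f(0, 3) = 0, so P lies on C.
Step 2: partial derivatives
  f_x(x, y) = 2*x*y - 4*x + y**2 + 2, f_y(x, y) = x**2 + 2*x*y + 6*y**2 - 4*y - 1.
  f_x(P) = 11, f_y(P) = 41 (gradient nonzero, so P is smooth).
Step 3: tangent line at P: 11·(x − 0) + 41·(y − 3) = 0.
Expanding: 11*x + 41*y - 123 = 0.


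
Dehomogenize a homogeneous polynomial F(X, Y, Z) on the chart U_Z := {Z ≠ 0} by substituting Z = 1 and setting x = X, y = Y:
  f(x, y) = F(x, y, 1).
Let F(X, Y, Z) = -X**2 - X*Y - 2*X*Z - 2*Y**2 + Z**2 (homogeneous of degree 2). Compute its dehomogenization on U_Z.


f(x, y) = -x**2 - x*y - 2*x - 2*y**2 + 1

On U_Z we set Z = 1. Each monomial c·X^i·Y^j·Z^k in F becomes c·x^i·y^j·1^k = c·x^i·y^j.
Substituting Z = 1: F(X, Y, 1) = -x**2 - x*y - 2*x - 2*y**2 + 1.
Note: deg(f) ≤ deg(F) = 2; strict inequality happens when F is divisible by Z (lost terms).


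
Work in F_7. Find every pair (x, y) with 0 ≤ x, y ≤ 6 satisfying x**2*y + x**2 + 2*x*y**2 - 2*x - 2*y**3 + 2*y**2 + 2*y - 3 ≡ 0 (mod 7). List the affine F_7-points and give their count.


Affine F_7-points: {(0, 2), (0, 4), (1, 4), (2, 1), (3, 0), (5, 1), (5, 2), (5, 3), (6, 0)}; count = 9.

For each of the 49 pairs (x, y) ∈ F_7², evaluate f(x, y) mod 7. Record the zeros.
  x = 0: [0↦4, 1↦6, 2↦0, 3↦2, 4↦0, 5↦3, 6↦6]  zeros at y ∈ {2, 4}
  x = 1: [0↦3, 1↦1, 2↦2, 3↦1, 4↦0, 5↦1, 6↦6]  zeros at y ∈ {4}
  x = 2: [0↦4, 1↦0, 2↦3, 3↦1, 4↦3, 5↦4, 6↦6]  zeros at y ∈ {1}
  x = 3: [0↦0, 1↦3, 2↦3, 3↦2, 4↦2, 5↦5, 6↦6]  zeros at y ∈ {0}
  x = 4: [0↦5, 1↦3, 2↦2, 3↦4, 4↦4, 5↦4, 6↦6]  zeros at y ∈ ∅
  x = 5: [0↦5, 1↦0, 2↦0, 3↦0, 4↦2, 5↦1, 6↦6]  zeros at y ∈ {1, 2, 3}
  x = 6: [0↦0, 1↦1, 2↦4, 3↦4, 4↦3, 5↦3, 6↦6]  zeros at y ∈ {0}
Collecting zeros: affine points = {(0, 2), (0, 4), (1, 4), (2, 1), (3, 0), (5, 1), (5, 2), (5, 3), (6, 0)}.
Total count |C(F_7)_aff| = 9.


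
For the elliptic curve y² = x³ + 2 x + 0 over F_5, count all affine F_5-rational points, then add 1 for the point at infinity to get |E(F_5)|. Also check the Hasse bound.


Affine points = {(0, 0)}; affine count = 1; |E(F_5)| = 2.

Discriminant check: Δ ∝ 4a³ + 27b² = 4·2³ + 27·0² = 4·8 + 27·0 ≡ 2 (mod 5). Nonzero ⇒ E is nonsingular.
For each x ∈ F_5, compute rhs = x³ + 2·x + 0 mod 5, then count y ∈ F_5 with y² ≡ rhs.
  x = 0: rhs = 0, matching y values: 0 (1 points).
  x = 1: rhs = 3, matching y values: none (0 points).
  x = 2: rhs = 2, matching y values: none (0 points).
  x = 3: rhs = 3, matching y values: none (0 points).
  x = 4: rhs = 2, matching y values: none (0 points).
Total affine count: 1.
Full point count |E(F_5)| = 1 + 1 = 2.
Hasse bound: |2 − (5+1)| = |-4| = 4 ≤ 2√5 ≈ 4.4721 ✓.


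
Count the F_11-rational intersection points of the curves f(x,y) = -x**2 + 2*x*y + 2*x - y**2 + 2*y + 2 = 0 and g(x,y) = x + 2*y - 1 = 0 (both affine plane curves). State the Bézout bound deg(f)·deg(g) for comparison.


Common zeros: {(0, 6), (6, 3)}; count = 2; Bézout bound = 2.

deg(f) = 2, deg(g) = 1, so Bézout bound = 2.
Scan x ∈ F_11. For each x, list the y ∈ F_11 with f(x, y) ≡ 0 and those with g(x, y) ≡ 0 (mod 11); the common zeros in that column are the intersection.
  x = 0: f ≡ 0 at y ∈ {6, 7}; g ≡ 0 at y ∈ {6}; common: {6}.
  x = 1: f ≡ 0 at y ∈ ∅; g ≡ 0 at y ∈ {0}; common: ∅.
  x = 2: f ≡ 0 at y ∈ {3}; g ≡ 0 at y ∈ {5}; common: ∅.
  x = 3: f ≡ 0 at y ∈ {2, 6}; g ≡ 0 at y ∈ {10}; common: ∅.
  x = 4: f ≡ 0 at y ∈ ∅; g ≡ 0 at y ∈ {4}; common: ∅.
  x = 5: f ≡ 0 at y ∈ {5, 7}; g ≡ 0 at y ∈ {9}; common: ∅.
  x = 6: f ≡ 0 at y ∈ {0, 3}; g ≡ 0 at y ∈ {3}; common: {3}.
  x = 7: f ≡ 0 at y ∈ {0, 5}; g ≡ 0 at y ∈ {8}; common: ∅.
  x = 8: f ≡ 0 at y ∈ ∅; g ≡ 0 at y ∈ {2}; common: ∅.
  x = 9: f ≡ 0 at y ∈ ∅; g ≡ 0 at y ∈ {7}; common: ∅.
  x = 10: f ≡ 0 at y ∈ ∅; g ≡ 0 at y ∈ {1}; common: ∅.
Collecting: common zeros = {(0, 6), (6, 3)}, so the count is 2.
Comparison with the Bézout bound: 2 ≤ 2 = deg(f)·deg(g), as expected for curves with no common component (the bound is attained).


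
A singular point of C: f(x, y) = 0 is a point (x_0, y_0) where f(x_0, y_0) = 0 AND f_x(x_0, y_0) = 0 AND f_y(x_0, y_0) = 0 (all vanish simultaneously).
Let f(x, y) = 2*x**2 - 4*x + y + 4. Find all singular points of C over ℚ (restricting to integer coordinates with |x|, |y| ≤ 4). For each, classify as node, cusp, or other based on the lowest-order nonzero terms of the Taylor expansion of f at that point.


No singular points in the scanned grid; C is smooth there.

Compute partial derivatives:
  f_x = 4*x - 4.
  f_y = 1.
f_y = 1 is a nonzero constant, so f_y never vanishes: no point (x, y) can satisfy f = f_x = f_y = 0. In particular no (x, y) ∈ {−4, ..., 4}² is singular; the curve is smooth.


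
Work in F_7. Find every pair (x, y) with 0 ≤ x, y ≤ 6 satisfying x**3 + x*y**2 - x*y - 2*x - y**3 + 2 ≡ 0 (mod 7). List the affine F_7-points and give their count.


Affine F_7-points: {(1, 1), (3, 2), (3, 3), (3, 5), (4, 4), (5, 2), (6, 2)}; count = 7.

For each of the 49 pairs (x, y) ∈ F_7², evaluate f(x, y) mod 7. Record the zeros.
  x = 0: [0↦2, 1↦1, 2↦1, 3↦3, 4↦1, 5↦3, 6↦3]  zeros at y ∈ ∅
  x = 1: [0↦1, 1↦0, 2↦2, 3↦1, 4↦5, 5↦1, 6↦4]  zeros at y ∈ {1}
  x = 2: [0↦6, 1↦5, 2↦2, 3↦5, 4↦1, 5↦5, 6↦4]  zeros at y ∈ ∅
  x = 3: [0↦2, 1↦1, 2↦0, 3↦0, 4↦2, 5↦0, 6↦2]  zeros at y ∈ {2, 3, 5}
  x = 4: [0↦2, 1↦1, 2↦2, 3↦6, 4↦0, 5↦6, 6↦4]  zeros at y ∈ {4}
  x = 5: [0↦5, 1↦4, 2↦0, 3↦1, 4↦1, 5↦1, 6↦2]  zeros at y ∈ {2}
  x = 6: [0↦3, 1↦2, 2↦0, 3↦5, 4↦4, 5↦5, 6↦2]  zeros at y ∈ {2}
Collecting zeros: affine points = {(1, 1), (3, 2), (3, 3), (3, 5), (4, 4), (5, 2), (6, 2)}.
Total count |C(F_7)_aff| = 7.


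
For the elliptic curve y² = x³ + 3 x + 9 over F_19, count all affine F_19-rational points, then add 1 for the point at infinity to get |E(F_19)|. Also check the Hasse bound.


Affine points = {(0, 3), (0, 16), (2, 2), (2, 17), (3, 8), (3, 11), (4, 3), (4, 16), (5, 4), (5, 15), (9, 9), (9, 10), (11, 9), (11, 10), (12, 5), (12, 14), (15, 3), (15, 16), (16, 7), (16, 12), (18, 9), (18, 10)}; affine count = 22; |E(F_19)| = 23.

Discriminant check: Δ ∝ 4a³ + 27b² = 4·3³ + 27·9² = 4·27 + 27·81 ≡ 15 (mod 19). Nonzero ⇒ E is nonsingular.
For each x ∈ F_19, compute rhs = x³ + 3·x + 9 mod 19, then count y ∈ F_19 with y² ≡ rhs.
  x = 0: rhs = 9, matching y values: 3, 16 (2 points).
  x = 1: rhs = 13, matching y values: none (0 points).
  x = 2: rhs = 4, matching y values: 2, 17 (2 points).
  x = 3: rhs = 7, matching y values: 8, 11 (2 points).
  x = 4: rhs = 9, matching y values: 3, 16 (2 points).
  x = 5: rhs = 16, matching y values: 4, 15 (2 points).
  x = 6: rhs = 15, matching y values: none (0 points).
  x = 7: rhs = 12, matching y values: none (0 points).
  x = 8: rhs = 13, matching y values: none (0 points).
  x = 9: rhs = 5, matching y values: 9, 10 (2 points).
  x = 10: rhs = 13, matching y values: none (0 points).
  x = 11: rhs = 5, matching y values: 9, 10 (2 points).
  x = 12: rhs = 6, matching y values: 5, 14 (2 points).
  x = 13: rhs = 3, matching y values: none (0 points).
  x = 14: rhs = 2, matching y values: none (0 points).
  x = 15: rhs = 9, matching y values: 3, 16 (2 points).
  x = 16: rhs = 11, matching y values: 7, 12 (2 points).
  x = 17: rhs = 14, matching y values: none (0 points).
  x = 18: rhs = 5, matching y values: 9, 10 (2 points).
Total affine count: 22.
Full point count |E(F_19)| = 22 + 1 = 23.
Hasse bound: |23 − (19+1)| = |3| = 3 ≤ 2√19 ≈ 8.7178 ✓.


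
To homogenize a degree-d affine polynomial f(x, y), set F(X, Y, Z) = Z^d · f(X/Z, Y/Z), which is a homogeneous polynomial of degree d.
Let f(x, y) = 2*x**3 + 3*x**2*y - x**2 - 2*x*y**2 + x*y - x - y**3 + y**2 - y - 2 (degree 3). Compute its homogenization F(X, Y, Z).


F(X, Y, Z) = 2*X**3 + 3*X**2*Y - X**2*Z - 2*X*Y**2 + X*Y*Z - X*Z**2 - Y**3 + Y**2*Z - Y*Z**2 - 2*Z**3

deg(f) = 3.
Substitute x = X/Z, y = Y/Z into f, then multiply by Z^3.
  monomial 2·x^3·y^0 ↦ 2·X^3·Y^0·Z^0.
  monomial 3·x^2·y^1 ↦ 3·X^2·Y^1·Z^0.
  monomial -1·x^2·y^0 ↦ -1·X^2·Y^0·Z^1.
  monomial -2·x^1·y^2 ↦ -2·X^1·Y^2·Z^0.
  monomial 1·x^1·y^1 ↦ 1·X^1·Y^1·Z^1.
  monomial -1·x^1·y^0 ↦ -1·X^1·Y^0·Z^2.
  monomial -1·x^0·y^3 ↦ -1·X^0·Y^3·Z^0.
  monomial 1·x^0·y^2 ↦ 1·X^0·Y^2·Z^1.
  monomial -1·x^0·y^1 ↦ -1·X^0·Y^1·Z^2.
  monomial -2·x^0·y^0 ↦ -2·X^0·Y^0·Z^3.
Collecting: F(X, Y, Z) = 2*X**3 + 3*X**2*Y - X**2*Z - 2*X*Y**2 + X*Y*Z - X*Z**2 - Y**3 + Y**2*Z - Y*Z**2 - 2*Z**3.


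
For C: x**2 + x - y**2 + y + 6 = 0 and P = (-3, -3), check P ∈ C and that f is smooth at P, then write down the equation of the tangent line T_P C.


Tangent line at P: -5*x + 7*y + 6 = 0.

Step 1: f(-3, -3) = 0, so P lies on C.
Step 2: partial derivatives
  f_x(x, y) = 2*x + 1, f_y(x, y) = 1 - 2*y.
  f_x(P) = -5, f_y(P) = 7 (gradient nonzero, so P is smooth).
Step 3: tangent line at P: -5·(x − -3) + 7·(y − -3) = 0.
Expanding: -5*x + 7*y + 6 = 0.


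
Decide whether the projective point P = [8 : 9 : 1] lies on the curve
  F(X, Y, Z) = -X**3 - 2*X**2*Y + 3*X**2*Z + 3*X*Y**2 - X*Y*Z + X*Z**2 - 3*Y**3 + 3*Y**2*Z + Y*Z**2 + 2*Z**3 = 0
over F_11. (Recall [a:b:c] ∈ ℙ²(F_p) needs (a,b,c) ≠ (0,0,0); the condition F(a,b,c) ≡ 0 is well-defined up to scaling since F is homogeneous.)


F(8,9,1) ≡ 4 (mod 11); P is NOT on the curve.

Evaluate F(8, 9, 1) term-by-term (mod 11).
  -X**3 ↦ -1·512·1·1 = -512
  -2*X**2*Y ↦ -2·64·9·1 = -1152
  3*X**2*Z ↦ 3·64·1·1 = 192
  3*X*Y**2 ↦ 3·8·81·1 = 1944
  -X*Y*Z ↦ -1·8·9·1 = -72
  X*Z**2 ↦ 1·8·1·1 = 8
  -3*Y**3 ↦ -3·1·729·1 = -2187
  3*Y**2*Z ↦ 3·1·81·1 = 243
  Y*Z**2 ↦ 1·1·9·1 = 9
  2*Z**3 ↦ 2·1·1·1 = 2
Sum: F(8, 9, 1) = (-512) + (-1152) + (192) + (1944) + (-72) + (8) + (-2187) + (243) + (9) + (2) = -1525.
Reducing mod 11: -1525 ≡ 4 (mod 11).
Since F(a, b, c) ≡ 4 ≠ 0 (mod 11), P does NOT lie on the curve.


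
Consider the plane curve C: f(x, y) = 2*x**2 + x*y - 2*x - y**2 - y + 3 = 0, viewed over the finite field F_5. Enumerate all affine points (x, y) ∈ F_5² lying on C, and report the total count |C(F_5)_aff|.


Affine F_5-points: {(2, 2), (2, 4), (3, 0), (3, 2)}; count = 4.

For each of the 25 pairs (x, y) ∈ F_5², evaluate f(x, y) mod 5. Record the zeros.
  x = 0: [0↦3, 1↦1, 2↦2, 3↦1, 4↦3]  zeros at y ∈ ∅
  x = 1: [0↦3, 1↦2, 2↦4, 3↦4, 4↦2]  zeros at y ∈ ∅
  x = 2: [0↦2, 1↦2, 2↦0, 3↦1, 4↦0]  zeros at y ∈ {2, 4}
  x = 3: [0↦0, 1↦1, 2↦0, 3↦2, 4↦2]  zeros at y ∈ {0, 2}
  x = 4: [0↦2, 1↦4, 2↦4, 3↦2, 4↦3]  zeros at y ∈ ∅
Collecting zeros: affine points = {(2, 2), (2, 4), (3, 0), (3, 2)}.
Total count |C(F_5)_aff| = 4.


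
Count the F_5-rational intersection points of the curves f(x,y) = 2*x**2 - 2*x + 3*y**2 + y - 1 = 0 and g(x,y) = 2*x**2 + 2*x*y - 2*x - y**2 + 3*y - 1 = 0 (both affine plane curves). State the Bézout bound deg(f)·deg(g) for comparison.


Common zeros: {(2, 4), (3, 2)}; count = 2; Bézout bound = 4.

deg(f) = 2, deg(g) = 2, so Bézout bound = 4.
Scan x ∈ F_5. For each x, list the y ∈ F_5 with f(x, y) ≡ 0 and those with g(x, y) ≡ 0 (mod 5); the common zeros in that column are the intersection.
  x = 0: f ≡ 0 at y ∈ ∅; g ≡ 0 at y ∈ {4}; common: ∅.
  x = 1: f ≡ 0 at y ∈ ∅; g ≡ 0 at y ∈ {2, 3}; common: ∅.
  x = 2: f ≡ 0 at y ∈ {4}; g ≡ 0 at y ∈ {3, 4}; common: {4}.
  x = 3: f ≡ 0 at y ∈ {1, 2}; g ≡ 0 at y ∈ {2}; common: {2}.
  x = 4: f ≡ 0 at y ∈ {4}; g ≡ 0 at y ∈ ∅; common: ∅.
Collecting: common zeros = {(2, 4), (3, 2)}, so the count is 2.
Comparison with the Bézout bound: 2 ≤ 4 = deg(f)·deg(g), as expected for curves with no common component (the affine F_5-count falls short of the bound because intersections may lie at infinity, over extension fields, or carry multiplicity).


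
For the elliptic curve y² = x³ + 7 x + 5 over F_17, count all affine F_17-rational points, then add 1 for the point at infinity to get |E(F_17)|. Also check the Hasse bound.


Affine points = {(1, 8), (1, 9), (3, 6), (3, 11), (6, 5), (6, 12), (9, 7), (9, 10), (10, 2), (10, 15), (11, 6), (11, 11), (12, 7), (12, 10), (13, 7), (13, 10), (14, 5), (14, 12), (15, 0)}; affine count = 19; |E(F_17)| = 20.

Discriminant check: Δ ∝ 4a³ + 27b² = 4·7³ + 27·5² = 4·343 + 27·25 ≡ 7 (mod 17). Nonzero ⇒ E is nonsingular.
For each x ∈ F_17, compute rhs = x³ + 7·x + 5 mod 17, then count y ∈ F_17 with y² ≡ rhs.
  x = 0: rhs = 5, matching y values: none (0 points).
  x = 1: rhs = 13, matching y values: 8, 9 (2 points).
  x = 2: rhs = 10, matching y values: none (0 points).
  x = 3: rhs = 2, matching y values: 6, 11 (2 points).
  x = 4: rhs = 12, matching y values: none (0 points).
  x = 5: rhs = 12, matching y values: none (0 points).
  x = 6: rhs = 8, matching y values: 5, 12 (2 points).
  x = 7: rhs = 6, matching y values: none (0 points).
  x = 8: rhs = 12, matching y values: none (0 points).
  x = 9: rhs = 15, matching y values: 7, 10 (2 points).
  x = 10: rhs = 4, matching y values: 2, 15 (2 points).
  x = 11: rhs = 2, matching y values: 6, 11 (2 points).
  x = 12: rhs = 15, matching y values: 7, 10 (2 points).
  x = 13: rhs = 15, matching y values: 7, 10 (2 points).
  x = 14: rhs = 8, matching y values: 5, 12 (2 points).
  x = 15: rhs = 0, matching y values: 0 (1 points).
  x = 16: rhs = 14, matching y values: none (0 points).
Total affine count: 19.
Full point count |E(F_17)| = 19 + 1 = 20.
Hasse bound: |20 − (17+1)| = |2| = 2 ≤ 2√17 ≈ 8.2462 ✓.


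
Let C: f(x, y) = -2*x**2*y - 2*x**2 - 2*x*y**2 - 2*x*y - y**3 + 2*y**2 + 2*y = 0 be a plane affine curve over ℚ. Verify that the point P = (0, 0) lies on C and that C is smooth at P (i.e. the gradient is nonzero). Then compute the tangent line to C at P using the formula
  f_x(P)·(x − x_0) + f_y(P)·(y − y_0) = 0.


Tangent line at P: 2*y = 0.

Step 1: f(0, 0) = 0, so P lies on C.
Step 2: partial derivatives
  f_x(x, y) = -4*x*y - 4*x - 2*y**2 - 2*y, f_y(x, y) = -2*x**2 - 4*x*y - 2*x - 3*y**2 + 4*y + 2.
  f_x(P) = 0, f_y(P) = 2 (gradient nonzero, so P is smooth).
Step 3: tangent line at P: 0·(x − 0) + 2·(y − 0) = 0.
Expanding: 2*y = 0.


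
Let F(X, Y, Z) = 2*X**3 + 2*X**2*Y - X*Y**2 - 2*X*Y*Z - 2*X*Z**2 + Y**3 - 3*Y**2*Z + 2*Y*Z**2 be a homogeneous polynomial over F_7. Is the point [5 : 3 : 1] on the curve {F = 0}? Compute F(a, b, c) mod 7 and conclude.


F(5,3,1) ≡ 6 (mod 7); P is NOT on the curve.

Evaluate F(5, 3, 1) term-by-term (mod 7).
  2*X**3 ↦ 2·125·1·1 = 250
  2*X**2*Y ↦ 2·25·3·1 = 150
  -X*Y**2 ↦ -1·5·9·1 = -45
  -2*X*Y*Z ↦ -2·5·3·1 = -30
  -2*X*Z**2 ↦ -2·5·1·1 = -10
  Y**3 ↦ 1·1·27·1 = 27
  -3*Y**2*Z ↦ -3·1·9·1 = -27
  2*Y*Z**2 ↦ 2·1·3·1 = 6
Sum: F(5, 3, 1) = (250) + (150) + (-45) + (-30) + (-10) + (27) + (-27) + (6) = 321.
Reducing mod 7: 321 ≡ 6 (mod 7).
Since F(a, b, c) ≡ 6 ≠ 0 (mod 7), P does NOT lie on the curve.


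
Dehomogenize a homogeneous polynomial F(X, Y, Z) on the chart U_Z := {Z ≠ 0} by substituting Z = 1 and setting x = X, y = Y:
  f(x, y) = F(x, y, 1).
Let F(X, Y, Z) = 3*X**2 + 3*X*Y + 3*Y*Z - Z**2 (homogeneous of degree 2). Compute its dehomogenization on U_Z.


f(x, y) = 3*x**2 + 3*x*y + 3*y - 1

On U_Z we set Z = 1. Each monomial c·X^i·Y^j·Z^k in F becomes c·x^i·y^j·1^k = c·x^i·y^j.
Substituting Z = 1: F(X, Y, 1) = 3*x**2 + 3*x*y + 3*y - 1.
Note: deg(f) ≤ deg(F) = 2; strict inequality happens when F is divisible by Z (lost terms).


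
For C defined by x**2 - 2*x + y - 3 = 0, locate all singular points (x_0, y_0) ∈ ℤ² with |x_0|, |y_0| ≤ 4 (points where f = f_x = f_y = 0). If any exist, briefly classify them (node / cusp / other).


No singular points in the scanned grid; C is smooth there.

Compute partial derivatives:
  f_x = 2*x - 2.
  f_y = 1.
f_y = 1 is a nonzero constant, so f_y never vanishes: no point (x, y) can satisfy f = f_x = f_y = 0. In particular no (x, y) ∈ {−4, ..., 4}² is singular; the curve is smooth.


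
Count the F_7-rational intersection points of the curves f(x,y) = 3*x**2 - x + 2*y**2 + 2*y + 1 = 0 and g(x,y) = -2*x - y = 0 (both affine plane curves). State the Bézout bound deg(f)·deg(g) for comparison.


Common zeros: {(1, 5), (2, 3)}; count = 2; Bézout bound = 2.

deg(f) = 2, deg(g) = 1, so Bézout bound = 2.
Scan x ∈ F_7. For each x, list the y ∈ F_7 with f(x, y) ≡ 0 and those with g(x, y) ≡ 0 (mod 7); the common zeros in that column are the intersection.
  x = 0: f ≡ 0 at y ∈ ∅; g ≡ 0 at y ∈ {0}; common: ∅.
  x = 1: f ≡ 0 at y ∈ {1, 5}; g ≡ 0 at y ∈ {5}; common: {5}.
  x = 2: f ≡ 0 at y ∈ {3}; g ≡ 0 at y ∈ {3}; common: {3}.
  x = 3: f ≡ 0 at y ∈ {3}; g ≡ 0 at y ∈ {1}; common: ∅.
  x = 4: f ≡ 0 at y ∈ {1, 5}; g ≡ 0 at y ∈ {6}; common: ∅.
  x = 5: f ≡ 0 at y ∈ ∅; g ≡ 0 at y ∈ {4}; common: ∅.
  x = 6: f ≡ 0 at y ∈ ∅; g ≡ 0 at y ∈ {2}; common: ∅.
Collecting: common zeros = {(1, 5), (2, 3)}, so the count is 2.
Comparison with the Bézout bound: 2 ≤ 2 = deg(f)·deg(g), as expected for curves with no common component (the bound is attained).


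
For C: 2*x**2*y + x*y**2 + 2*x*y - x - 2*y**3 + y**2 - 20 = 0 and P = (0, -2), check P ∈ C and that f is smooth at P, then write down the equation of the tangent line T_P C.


Tangent line at P: -x - 28*y - 56 = 0.

Step 1: f(0, -2) = 0, so P lies on C.
Step 2: partial derivatives
  f_x(x, y) = 4*x*y + y**2 + 2*y - 1, f_y(x, y) = 2*x**2 + 2*x*y + 2*x - 6*y**2 + 2*y.
  f_x(P) = -1, f_y(P) = -28 (gradient nonzero, so P is smooth).
Step 3: tangent line at P: -1·(x − 0) + -28·(y − -2) = 0.
Expanding: -x - 28*y - 56 = 0.


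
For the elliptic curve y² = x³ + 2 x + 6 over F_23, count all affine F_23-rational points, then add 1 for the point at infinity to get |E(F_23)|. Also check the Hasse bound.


Affine points = {(0, 11), (0, 12), (1, 3), (1, 20), (2, 8), (2, 15), (3, 4), (3, 19), (4, 3), (4, 20), (5, 7), (5, 16), (6, 2), (6, 21), (7, 8), (7, 15), (11, 5), (11, 18), (14, 8), (14, 15), (17, 10), (17, 13), (18, 3), (18, 20), (19, 7), (19, 16), (22, 7), (22, 16)}; affine count = 28; |E(F_23)| = 29.

Discriminant check: Δ ∝ 4a³ + 27b² = 4·2³ + 27·6² = 4·8 + 27·36 ≡ 15 (mod 23). Nonzero ⇒ E is nonsingular.
For each x ∈ F_23, compute rhs = x³ + 2·x + 6 mod 23, then count y ∈ F_23 with y² ≡ rhs.
  x = 0: rhs = 6, matching y values: 11, 12 (2 points).
  x = 1: rhs = 9, matching y values: 3, 20 (2 points).
  x = 2: rhs = 18, matching y values: 8, 15 (2 points).
  x = 3: rhs = 16, matching y values: 4, 19 (2 points).
  x = 4: rhs = 9, matching y values: 3, 20 (2 points).
  x = 5: rhs = 3, matching y values: 7, 16 (2 points).
  x = 6: rhs = 4, matching y values: 2, 21 (2 points).
  x = 7: rhs = 18, matching y values: 8, 15 (2 points).
  x = 8: rhs = 5, matching y values: none (0 points).
  x = 9: rhs = 17, matching y values: none (0 points).
  x = 10: rhs = 14, matching y values: none (0 points).
  x = 11: rhs = 2, matching y values: 5, 18 (2 points).
  x = 12: rhs = 10, matching y values: none (0 points).
  x = 13: rhs = 21, matching y values: none (0 points).
  x = 14: rhs = 18, matching y values: 8, 15 (2 points).
  x = 15: rhs = 7, matching y values: none (0 points).
  x = 16: rhs = 17, matching y values: none (0 points).
  x = 17: rhs = 8, matching y values: 10, 13 (2 points).
  x = 18: rhs = 9, matching y values: 3, 20 (2 points).
  x = 19: rhs = 3, matching y values: 7, 16 (2 points).
  x = 20: rhs = 19, matching y values: none (0 points).
  x = 21: rhs = 17, matching y values: none (0 points).
  x = 22: rhs = 3, matching y values: 7, 16 (2 points).
Total affine count: 28.
Full point count |E(F_23)| = 28 + 1 = 29.
Hasse bound: |29 − (23+1)| = |5| = 5 ≤ 2√23 ≈ 9.5917 ✓.
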